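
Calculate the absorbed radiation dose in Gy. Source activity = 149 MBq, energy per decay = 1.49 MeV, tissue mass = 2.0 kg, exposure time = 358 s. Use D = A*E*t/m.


A = 149 MBq = 1.4900e+08 Bq
E = 1.49 MeV = 2.38698e-13 J
D = A*E*t/m = 1.4900e+08*2.38698e-13*358/2.0
D = 0.006366 Gy


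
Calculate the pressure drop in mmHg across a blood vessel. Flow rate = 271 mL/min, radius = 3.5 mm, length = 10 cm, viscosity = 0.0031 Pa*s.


dP = 8*mu*L*Q / (pi*r^4)
Q = 271 mL/min = 4.51667e-06 m^3/s
dP = 23.7601 Pa = 23.7601 / 133.322 mmHg = 0.1782 mmHg


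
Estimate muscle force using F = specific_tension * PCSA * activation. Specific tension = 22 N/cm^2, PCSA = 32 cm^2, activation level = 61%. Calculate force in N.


F = sigma * PCSA * activation
F = 22 * 32 * 0.61
F = 429.4 N


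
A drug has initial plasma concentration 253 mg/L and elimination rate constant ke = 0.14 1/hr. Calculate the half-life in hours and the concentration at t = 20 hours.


t_half = ln(2) / ke = 0.693147 / 0.14 = 4.951 hr
C(t) = C0 * exp(-ke*t) = 253 * exp(-0.14*20)
C(20) = 15.38 mg/L


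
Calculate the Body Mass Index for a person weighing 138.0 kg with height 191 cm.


BMI = weight / height^2
height = 191 cm = 1.91 m
BMI = 138.0 / 1.91^2
BMI = 37.83 kg/m^2


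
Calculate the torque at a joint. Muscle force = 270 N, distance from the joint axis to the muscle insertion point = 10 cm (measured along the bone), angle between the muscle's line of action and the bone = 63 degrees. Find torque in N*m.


Torque = F * d * sin(theta)   (moment arm = d*sin(theta))
d = 10 cm = 0.1 m
Torque = 270 * 0.1 * sin(63)
Torque = 24.06 N*m


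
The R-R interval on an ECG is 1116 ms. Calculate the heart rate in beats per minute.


HR = 60 / RR_interval(s)
RR = 1116 ms = 1.116 s
HR = 60 / 1.116 = 53.76 bpm


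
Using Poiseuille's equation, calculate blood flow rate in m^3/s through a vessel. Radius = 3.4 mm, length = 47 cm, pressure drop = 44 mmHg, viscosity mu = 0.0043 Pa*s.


Q = pi*r^4*dP / (8*mu*L)
r = 0.0034 m, L = 0.47 m
dP = 44 mmHg = 5866.168 Pa
Q = 1.5232e-04 m^3/s


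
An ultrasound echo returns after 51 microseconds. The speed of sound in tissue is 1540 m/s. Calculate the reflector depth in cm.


depth = c * t / 2
t = 51 us = 5.1000e-05 s
depth = 1540 * 5.1000e-05 / 2
depth = 0.03927 m = 3.927 cm


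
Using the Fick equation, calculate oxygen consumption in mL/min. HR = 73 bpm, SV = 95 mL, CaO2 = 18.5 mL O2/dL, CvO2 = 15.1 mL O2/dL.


CO = HR*SV = 73*95/1000 = 6.935 L/min
a-v O2 diff = 18.5 - 15.1 = 3.4 mL/dL
VO2 = CO * (CaO2-CvO2) * 10 dL/L
VO2 = 6.935 * 3.4 * 10
VO2 = 235.8 mL/min


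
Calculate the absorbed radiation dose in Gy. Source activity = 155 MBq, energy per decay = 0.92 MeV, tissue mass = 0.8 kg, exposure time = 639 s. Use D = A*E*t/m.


A = 155 MBq = 1.5500e+08 Bq
E = 0.92 MeV = 1.47384e-13 J
D = A*E*t/m = 1.5500e+08*1.47384e-13*639/0.8
D = 0.01825 Gy


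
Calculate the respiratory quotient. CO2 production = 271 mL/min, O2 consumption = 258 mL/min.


RQ = VCO2 / VO2
RQ = 271 / 258
RQ = 1.05


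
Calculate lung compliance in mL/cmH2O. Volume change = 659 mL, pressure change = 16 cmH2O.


C = dV / dP
C = 659 / 16
C = 41.19 mL/cmH2O


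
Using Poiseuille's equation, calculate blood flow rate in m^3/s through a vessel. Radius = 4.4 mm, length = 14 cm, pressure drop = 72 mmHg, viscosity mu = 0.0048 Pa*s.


Q = pi*r^4*dP / (8*mu*L)
r = 0.0044 m, L = 0.14 m
dP = 72 mmHg = 9599.184 Pa
Q = 0.002102 m^3/s


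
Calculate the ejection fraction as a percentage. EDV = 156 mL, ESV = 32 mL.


SV = EDV - ESV = 156 - 32 = 124 mL
EF = SV/EDV * 100 = 124/156 * 100
EF = 79.49%


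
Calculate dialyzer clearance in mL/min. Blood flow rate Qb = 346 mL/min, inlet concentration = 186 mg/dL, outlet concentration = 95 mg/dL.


K = Qb * (Cb_in - Cb_out) / Cb_in
K = 346 * (186 - 95) / 186
K = 169.3 mL/min


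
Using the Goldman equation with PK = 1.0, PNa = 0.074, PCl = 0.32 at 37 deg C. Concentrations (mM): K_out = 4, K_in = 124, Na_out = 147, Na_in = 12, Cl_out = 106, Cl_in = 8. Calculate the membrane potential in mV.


Vm = (RT/F)*ln((PK*Ko + PNa*Nao + PCl*Cli)/(PK*Ki + PNa*Nai + PCl*Clo))
Numer = 17.438, Denom = 158.808
Vm = -59.04 mV


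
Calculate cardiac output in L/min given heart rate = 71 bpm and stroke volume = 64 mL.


CO = HR * SV
CO = 71 * 64 / 1000
CO = 4.544 L/min


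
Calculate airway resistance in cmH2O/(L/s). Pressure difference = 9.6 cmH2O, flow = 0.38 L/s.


R = dP / flow
R = 9.6 / 0.38
R = 25.26 cmH2O/(L/s)


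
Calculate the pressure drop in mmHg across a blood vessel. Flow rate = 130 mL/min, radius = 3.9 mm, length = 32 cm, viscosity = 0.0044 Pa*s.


dP = 8*mu*L*Q / (pi*r^4)
Q = 130 mL/min = 2.16667e-06 m^3/s
dP = 33.5797 Pa = 33.5797 / 133.322 mmHg = 0.2519 mmHg


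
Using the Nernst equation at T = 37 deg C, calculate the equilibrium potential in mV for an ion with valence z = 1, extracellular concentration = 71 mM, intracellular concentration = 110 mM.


E = (RT/(zF)) * ln(C_out/C_in)
T = 37 + 273.15 = 310.15 K
E = (8.314 * 310.15 / (1 * 96485)) * ln(71/110)
E = -11.7 mV


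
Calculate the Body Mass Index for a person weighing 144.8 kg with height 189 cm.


BMI = weight / height^2
height = 189 cm = 1.89 m
BMI = 144.8 / 1.89^2
BMI = 40.54 kg/m^2


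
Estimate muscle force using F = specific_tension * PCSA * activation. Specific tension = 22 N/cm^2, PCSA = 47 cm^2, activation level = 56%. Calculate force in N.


F = sigma * PCSA * activation
F = 22 * 47 * 0.56
F = 579 N


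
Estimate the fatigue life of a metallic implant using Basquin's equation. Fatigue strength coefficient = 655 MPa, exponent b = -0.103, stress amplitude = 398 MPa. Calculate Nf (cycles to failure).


sigma_a = sigma_f' * (2Nf)^b
2Nf = (sigma_a/sigma_f')^(1/b)
2Nf = (398/655)^(1/-0.103)
2Nf = 126.05652
Nf = 63.03


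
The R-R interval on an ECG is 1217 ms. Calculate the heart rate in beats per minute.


HR = 60 / RR_interval(s)
RR = 1217 ms = 1.217 s
HR = 60 / 1.217 = 49.3 bpm


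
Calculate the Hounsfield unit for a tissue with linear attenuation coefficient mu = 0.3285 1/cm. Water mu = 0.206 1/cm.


HU = ((mu_tissue - mu_water) / mu_water) * 1000
HU = ((0.3285 - 0.206) / 0.206) * 1000
HU = 594.7


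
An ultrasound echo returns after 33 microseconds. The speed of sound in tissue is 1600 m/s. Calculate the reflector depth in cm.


depth = c * t / 2
t = 33 us = 3.3000e-05 s
depth = 1600 * 3.3000e-05 / 2
depth = 0.0264 m = 2.64 cm


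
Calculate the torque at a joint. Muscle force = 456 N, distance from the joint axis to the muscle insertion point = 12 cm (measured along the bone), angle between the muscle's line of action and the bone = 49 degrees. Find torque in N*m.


Torque = F * d * sin(theta)   (moment arm = d*sin(theta))
d = 12 cm = 0.12 m
Torque = 456 * 0.12 * sin(49)
Torque = 41.3 N*m


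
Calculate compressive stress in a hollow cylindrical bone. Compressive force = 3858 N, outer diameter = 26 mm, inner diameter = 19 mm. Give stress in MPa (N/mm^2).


A = pi*(r_o^2 - r_i^2)
r_o = 13 mm, r_i = 9.5 mm
A = 247.4 mm^2
sigma = F/A = 3858 / 247.4
sigma = 15.59 MPa


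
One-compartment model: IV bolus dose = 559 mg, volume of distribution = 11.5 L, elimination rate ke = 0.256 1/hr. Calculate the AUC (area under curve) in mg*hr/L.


C0 = Dose/Vd = 559/11.5 = 48.6087 mg/L
AUC = C0/ke = 48.6087/0.256
AUC = 189.9 mg*hr/L


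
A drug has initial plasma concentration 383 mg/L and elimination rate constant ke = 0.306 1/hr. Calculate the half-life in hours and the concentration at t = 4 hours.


t_half = ln(2) / ke = 0.693147 / 0.306 = 2.265 hr
C(t) = C0 * exp(-ke*t) = 383 * exp(-0.306*4)
C(4) = 112.6 mg/L


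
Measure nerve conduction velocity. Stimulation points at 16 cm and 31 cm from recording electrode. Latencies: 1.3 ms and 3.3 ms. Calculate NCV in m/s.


Distance = (31 - 16) / 100 = 0.15 m
dt = (3.3 - 1.3) / 1000 = 0.002 s
NCV = dist / dt = 75 m/s


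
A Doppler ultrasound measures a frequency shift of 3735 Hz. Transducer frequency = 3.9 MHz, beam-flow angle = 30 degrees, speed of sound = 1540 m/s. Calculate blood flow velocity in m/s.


v = fd * c / (2 * f0 * cos(theta))
v = 3735 * 1540 / (2 * 3.9000e+06 * cos(30))
v = 0.8515 m/s


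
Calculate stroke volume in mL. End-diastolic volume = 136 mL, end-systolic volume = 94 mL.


SV = EDV - ESV
SV = 136 - 94
SV = 42 mL


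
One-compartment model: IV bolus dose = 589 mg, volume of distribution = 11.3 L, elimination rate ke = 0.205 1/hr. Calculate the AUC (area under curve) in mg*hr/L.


C0 = Dose/Vd = 589/11.3 = 52.1239 mg/L
AUC = C0/ke = 52.1239/0.205
AUC = 254.3 mg*hr/L


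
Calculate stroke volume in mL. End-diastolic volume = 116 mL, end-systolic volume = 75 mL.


SV = EDV - ESV
SV = 116 - 75
SV = 41 mL


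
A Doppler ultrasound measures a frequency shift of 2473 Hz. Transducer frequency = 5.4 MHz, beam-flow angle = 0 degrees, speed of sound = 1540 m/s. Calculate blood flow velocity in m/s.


v = fd * c / (2 * f0 * cos(theta))
v = 2473 * 1540 / (2 * 5.4000e+06 * cos(0))
v = 0.3526 m/s


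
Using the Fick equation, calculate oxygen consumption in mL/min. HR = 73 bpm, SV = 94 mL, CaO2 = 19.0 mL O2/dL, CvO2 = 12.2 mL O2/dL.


CO = HR*SV = 73*94/1000 = 6.862 L/min
a-v O2 diff = 19.0 - 12.2 = 6.8 mL/dL
VO2 = CO * (CaO2-CvO2) * 10 dL/L
VO2 = 6.862 * 6.8 * 10
VO2 = 466.6 mL/min


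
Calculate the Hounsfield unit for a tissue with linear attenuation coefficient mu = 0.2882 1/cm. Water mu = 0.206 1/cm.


HU = ((mu_tissue - mu_water) / mu_water) * 1000
HU = ((0.2882 - 0.206) / 0.206) * 1000
HU = 399


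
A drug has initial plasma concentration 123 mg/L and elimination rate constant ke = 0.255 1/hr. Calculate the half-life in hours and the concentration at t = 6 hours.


t_half = ln(2) / ke = 0.693147 / 0.255 = 2.718 hr
C(t) = C0 * exp(-ke*t) = 123 * exp(-0.255*6)
C(6) = 26.63 mg/L


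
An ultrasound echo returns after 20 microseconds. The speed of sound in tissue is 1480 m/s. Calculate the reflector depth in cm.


depth = c * t / 2
t = 20 us = 2.0000e-05 s
depth = 1480 * 2.0000e-05 / 2
depth = 0.0148 m = 1.48 cm


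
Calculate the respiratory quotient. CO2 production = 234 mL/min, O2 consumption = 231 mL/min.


RQ = VCO2 / VO2
RQ = 234 / 231
RQ = 1.013


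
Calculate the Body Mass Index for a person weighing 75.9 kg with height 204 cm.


BMI = weight / height^2
height = 204 cm = 2.04 m
BMI = 75.9 / 2.04^2
BMI = 18.24 kg/m^2


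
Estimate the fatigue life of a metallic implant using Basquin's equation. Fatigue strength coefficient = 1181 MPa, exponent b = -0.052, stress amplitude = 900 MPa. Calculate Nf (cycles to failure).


sigma_a = sigma_f' * (2Nf)^b
2Nf = (sigma_a/sigma_f')^(1/b)
2Nf = (900/1181)^(1/-0.052)
2Nf = 185.94001
Nf = 92.97


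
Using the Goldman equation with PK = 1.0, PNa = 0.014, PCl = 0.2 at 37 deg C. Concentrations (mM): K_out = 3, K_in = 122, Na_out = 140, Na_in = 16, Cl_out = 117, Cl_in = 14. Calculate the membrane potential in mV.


Vm = (RT/F)*ln((PK*Ko + PNa*Nao + PCl*Cli)/(PK*Ki + PNa*Nai + PCl*Clo))
Numer = 7.76, Denom = 145.624
Vm = -78.36 mV


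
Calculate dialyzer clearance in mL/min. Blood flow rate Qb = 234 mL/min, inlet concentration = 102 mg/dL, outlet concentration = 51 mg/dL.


K = Qb * (Cb_in - Cb_out) / Cb_in
K = 234 * (102 - 51) / 102
K = 117 mL/min


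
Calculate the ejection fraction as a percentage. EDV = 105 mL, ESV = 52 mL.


SV = EDV - ESV = 105 - 52 = 53 mL
EF = SV/EDV * 100 = 53/105 * 100
EF = 50.48%


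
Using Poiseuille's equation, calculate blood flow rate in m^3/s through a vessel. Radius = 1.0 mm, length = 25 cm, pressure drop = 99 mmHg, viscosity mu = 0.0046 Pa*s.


Q = pi*r^4*dP / (8*mu*L)
r = 0.001 m, L = 0.25 m
dP = 99 mmHg = 13198.878 Pa
Q = 4.5071e-06 m^3/s


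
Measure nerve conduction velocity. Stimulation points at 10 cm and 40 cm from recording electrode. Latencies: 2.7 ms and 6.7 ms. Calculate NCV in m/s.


Distance = (40 - 10) / 100 = 0.3 m
dt = (6.7 - 2.7) / 1000 = 0.004 s
NCV = dist / dt = 75 m/s


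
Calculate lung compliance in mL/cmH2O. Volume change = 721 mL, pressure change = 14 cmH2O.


C = dV / dP
C = 721 / 14
C = 51.5 mL/cmH2O


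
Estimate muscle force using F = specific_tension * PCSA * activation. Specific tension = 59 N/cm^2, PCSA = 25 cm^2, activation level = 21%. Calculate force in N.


F = sigma * PCSA * activation
F = 59 * 25 * 0.21
F = 309.8 N


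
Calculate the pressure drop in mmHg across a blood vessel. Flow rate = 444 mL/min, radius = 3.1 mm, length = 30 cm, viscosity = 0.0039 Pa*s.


dP = 8*mu*L*Q / (pi*r^4)
Q = 444 mL/min = 7.4e-06 m^3/s
dP = 238.732 Pa = 238.732 / 133.322 mmHg = 1.791 mmHg


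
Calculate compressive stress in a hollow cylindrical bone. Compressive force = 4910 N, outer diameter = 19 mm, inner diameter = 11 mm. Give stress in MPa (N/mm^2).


A = pi*(r_o^2 - r_i^2)
r_o = 9.5 mm, r_i = 5.5 mm
A = 188.496 mm^2
sigma = F/A = 4910 / 188.496
sigma = 26.05 MPa


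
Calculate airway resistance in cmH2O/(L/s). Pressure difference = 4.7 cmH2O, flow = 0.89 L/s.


R = dP / flow
R = 4.7 / 0.89
R = 5.281 cmH2O/(L/s)


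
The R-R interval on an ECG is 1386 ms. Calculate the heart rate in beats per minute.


HR = 60 / RR_interval(s)
RR = 1386 ms = 1.386 s
HR = 60 / 1.386 = 43.29 bpm


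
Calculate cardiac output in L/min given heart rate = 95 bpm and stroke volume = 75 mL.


CO = HR * SV
CO = 95 * 75 / 1000
CO = 7.125 L/min


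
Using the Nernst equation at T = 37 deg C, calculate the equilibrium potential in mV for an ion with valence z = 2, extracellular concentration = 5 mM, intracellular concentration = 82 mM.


E = (RT/(zF)) * ln(C_out/C_in)
T = 37 + 273.15 = 310.15 K
E = (8.314 * 310.15 / (2 * 96485)) * ln(5/82)
E = -37.38 mV


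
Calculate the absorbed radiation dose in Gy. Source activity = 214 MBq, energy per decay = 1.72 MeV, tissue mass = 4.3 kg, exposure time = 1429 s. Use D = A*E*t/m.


A = 214 MBq = 2.1400e+08 Bq
E = 1.72 MeV = 2.75544e-13 J
D = A*E*t/m = 2.1400e+08*2.75544e-13*1429/4.3
D = 0.0196 Gy


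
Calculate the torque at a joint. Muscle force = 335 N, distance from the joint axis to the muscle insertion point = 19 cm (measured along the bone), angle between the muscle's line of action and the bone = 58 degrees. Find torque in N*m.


Torque = F * d * sin(theta)   (moment arm = d*sin(theta))
d = 19 cm = 0.19 m
Torque = 335 * 0.19 * sin(58)
Torque = 53.98 N*m


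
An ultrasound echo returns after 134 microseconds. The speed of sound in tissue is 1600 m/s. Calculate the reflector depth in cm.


depth = c * t / 2
t = 134 us = 1.3400e-04 s
depth = 1600 * 1.3400e-04 / 2
depth = 0.1072 m = 10.72 cm


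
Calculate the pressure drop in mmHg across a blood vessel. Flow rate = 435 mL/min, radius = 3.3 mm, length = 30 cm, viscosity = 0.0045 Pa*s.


dP = 8*mu*L*Q / (pi*r^4)
Q = 435 mL/min = 7.25e-06 m^3/s
dP = 210.163 Pa = 210.163 / 133.322 mmHg = 1.576 mmHg


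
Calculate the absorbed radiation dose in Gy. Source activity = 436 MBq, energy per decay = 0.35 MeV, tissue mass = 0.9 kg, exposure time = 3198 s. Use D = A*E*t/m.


A = 436 MBq = 4.3600e+08 Bq
E = 0.35 MeV = 5.607e-14 J
D = A*E*t/m = 4.3600e+08*5.607e-14*3198/0.9
D = 0.08687 Gy


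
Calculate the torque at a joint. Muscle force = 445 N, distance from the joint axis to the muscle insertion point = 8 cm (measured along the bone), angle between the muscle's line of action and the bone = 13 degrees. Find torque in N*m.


Torque = F * d * sin(theta)   (moment arm = d*sin(theta))
d = 8 cm = 0.08 m
Torque = 445 * 0.08 * sin(13)
Torque = 8.008 N*m


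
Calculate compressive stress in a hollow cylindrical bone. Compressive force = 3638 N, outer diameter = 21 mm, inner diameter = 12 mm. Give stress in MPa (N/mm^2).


A = pi*(r_o^2 - r_i^2)
r_o = 10.5 mm, r_i = 6 mm
A = 233.263 mm^2
sigma = F/A = 3638 / 233.263
sigma = 15.6 MPa


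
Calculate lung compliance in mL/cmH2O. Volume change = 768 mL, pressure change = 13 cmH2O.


C = dV / dP
C = 768 / 13
C = 59.08 mL/cmH2O


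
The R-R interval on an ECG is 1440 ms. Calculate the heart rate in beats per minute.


HR = 60 / RR_interval(s)
RR = 1440 ms = 1.44 s
HR = 60 / 1.44 = 41.67 bpm


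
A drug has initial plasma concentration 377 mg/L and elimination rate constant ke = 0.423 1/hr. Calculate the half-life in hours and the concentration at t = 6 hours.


t_half = ln(2) / ke = 0.693147 / 0.423 = 1.639 hr
C(t) = C0 * exp(-ke*t) = 377 * exp(-0.423*6)
C(6) = 29.79 mg/L


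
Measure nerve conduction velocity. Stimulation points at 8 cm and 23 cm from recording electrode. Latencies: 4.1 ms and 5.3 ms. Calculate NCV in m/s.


Distance = (23 - 8) / 100 = 0.15 m
dt = (5.3 - 4.1) / 1000 = 0.0012 s
NCV = dist / dt = 125 m/s


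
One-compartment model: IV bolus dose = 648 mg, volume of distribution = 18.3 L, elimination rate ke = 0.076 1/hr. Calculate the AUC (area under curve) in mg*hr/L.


C0 = Dose/Vd = 648/18.3 = 35.4098 mg/L
AUC = C0/ke = 35.4098/0.076
AUC = 465.9 mg*hr/L


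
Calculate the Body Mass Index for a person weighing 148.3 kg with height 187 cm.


BMI = weight / height^2
height = 187 cm = 1.87 m
BMI = 148.3 / 1.87^2
BMI = 42.41 kg/m^2


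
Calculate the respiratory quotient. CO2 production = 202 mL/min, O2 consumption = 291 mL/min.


RQ = VCO2 / VO2
RQ = 202 / 291
RQ = 0.6942


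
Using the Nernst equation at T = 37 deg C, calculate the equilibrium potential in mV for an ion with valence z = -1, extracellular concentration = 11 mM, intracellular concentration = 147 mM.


E = (RT/(zF)) * ln(C_out/C_in)
T = 37 + 273.15 = 310.15 K
E = (8.314 * 310.15 / (-1 * 96485)) * ln(11/147)
E = 69.29 mV


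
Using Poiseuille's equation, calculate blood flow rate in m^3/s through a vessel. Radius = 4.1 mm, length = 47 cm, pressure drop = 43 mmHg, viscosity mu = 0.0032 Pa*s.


Q = pi*r^4*dP / (8*mu*L)
r = 0.0041 m, L = 0.47 m
dP = 43 mmHg = 5732.846 Pa
Q = 4.2298e-04 m^3/s


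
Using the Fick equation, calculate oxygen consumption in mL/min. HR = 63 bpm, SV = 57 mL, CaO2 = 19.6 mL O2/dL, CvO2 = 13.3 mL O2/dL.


CO = HR*SV = 63*57/1000 = 3.591 L/min
a-v O2 diff = 19.6 - 13.3 = 6.3 mL/dL
VO2 = CO * (CaO2-CvO2) * 10 dL/L
VO2 = 3.591 * 6.3 * 10
VO2 = 226.2 mL/min


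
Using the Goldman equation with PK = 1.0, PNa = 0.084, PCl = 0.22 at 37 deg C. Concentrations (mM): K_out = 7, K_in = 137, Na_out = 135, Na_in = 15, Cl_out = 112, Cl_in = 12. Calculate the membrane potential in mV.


Vm = (RT/F)*ln((PK*Ko + PNa*Nao + PCl*Cli)/(PK*Ki + PNa*Nai + PCl*Clo))
Numer = 20.98, Denom = 162.9
Vm = -54.78 mV


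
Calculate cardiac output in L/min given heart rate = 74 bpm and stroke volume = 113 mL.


CO = HR * SV
CO = 74 * 113 / 1000
CO = 8.362 L/min


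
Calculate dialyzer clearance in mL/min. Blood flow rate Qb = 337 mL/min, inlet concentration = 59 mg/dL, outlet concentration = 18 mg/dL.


K = Qb * (Cb_in - Cb_out) / Cb_in
K = 337 * (59 - 18) / 59
K = 234.2 mL/min


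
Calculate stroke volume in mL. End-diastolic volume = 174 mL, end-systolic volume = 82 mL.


SV = EDV - ESV
SV = 174 - 82
SV = 92 mL


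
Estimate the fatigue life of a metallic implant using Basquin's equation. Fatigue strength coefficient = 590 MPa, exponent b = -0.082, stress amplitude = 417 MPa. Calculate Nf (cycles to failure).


sigma_a = sigma_f' * (2Nf)^b
2Nf = (sigma_a/sigma_f')^(1/b)
2Nf = (417/590)^(1/-0.082)
2Nf = 68.865146
Nf = 34.43


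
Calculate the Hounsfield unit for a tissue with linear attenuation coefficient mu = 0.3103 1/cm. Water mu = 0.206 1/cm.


HU = ((mu_tissue - mu_water) / mu_water) * 1000
HU = ((0.3103 - 0.206) / 0.206) * 1000
HU = 506.3


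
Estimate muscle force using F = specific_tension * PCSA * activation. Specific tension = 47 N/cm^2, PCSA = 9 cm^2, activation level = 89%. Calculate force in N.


F = sigma * PCSA * activation
F = 47 * 9 * 0.89
F = 376.5 N


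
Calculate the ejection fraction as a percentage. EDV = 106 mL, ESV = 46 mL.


SV = EDV - ESV = 106 - 46 = 60 mL
EF = SV/EDV * 100 = 60/106 * 100
EF = 56.6%


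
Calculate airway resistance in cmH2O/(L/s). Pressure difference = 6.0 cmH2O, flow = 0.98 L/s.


R = dP / flow
R = 6.0 / 0.98
R = 6.122 cmH2O/(L/s)


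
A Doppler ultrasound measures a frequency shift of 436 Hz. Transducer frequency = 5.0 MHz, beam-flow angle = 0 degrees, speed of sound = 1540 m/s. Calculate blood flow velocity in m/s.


v = fd * c / (2 * f0 * cos(theta))
v = 436 * 1540 / (2 * 5.0000e+06 * cos(0))
v = 0.06714 m/s


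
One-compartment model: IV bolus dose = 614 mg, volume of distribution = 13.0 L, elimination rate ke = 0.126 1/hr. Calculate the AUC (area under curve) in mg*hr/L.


C0 = Dose/Vd = 614/13.0 = 47.2308 mg/L
AUC = C0/ke = 47.2308/0.126
AUC = 374.8 mg*hr/L


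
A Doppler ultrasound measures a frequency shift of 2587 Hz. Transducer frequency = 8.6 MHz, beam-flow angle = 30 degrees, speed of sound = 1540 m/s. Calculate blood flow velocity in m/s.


v = fd * c / (2 * f0 * cos(theta))
v = 2587 * 1540 / (2 * 8.6000e+06 * cos(30))
v = 0.2675 m/s


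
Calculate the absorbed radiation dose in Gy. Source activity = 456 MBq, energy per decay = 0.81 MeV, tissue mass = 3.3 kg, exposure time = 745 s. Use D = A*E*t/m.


A = 456 MBq = 4.5600e+08 Bq
E = 0.81 MeV = 1.29762e-13 J
D = A*E*t/m = 4.5600e+08*1.29762e-13*745/3.3
D = 0.01336 Gy


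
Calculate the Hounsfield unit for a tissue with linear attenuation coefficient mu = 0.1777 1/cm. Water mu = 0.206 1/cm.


HU = ((mu_tissue - mu_water) / mu_water) * 1000
HU = ((0.1777 - 0.206) / 0.206) * 1000
HU = -137.4


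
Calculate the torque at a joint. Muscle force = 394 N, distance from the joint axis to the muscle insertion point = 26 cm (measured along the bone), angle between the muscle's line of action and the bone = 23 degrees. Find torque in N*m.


Torque = F * d * sin(theta)   (moment arm = d*sin(theta))
d = 26 cm = 0.26 m
Torque = 394 * 0.26 * sin(23)
Torque = 40.03 N*m


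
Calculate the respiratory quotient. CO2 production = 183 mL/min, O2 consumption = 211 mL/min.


RQ = VCO2 / VO2
RQ = 183 / 211
RQ = 0.8673


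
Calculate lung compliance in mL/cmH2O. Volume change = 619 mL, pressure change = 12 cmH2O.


C = dV / dP
C = 619 / 12
C = 51.58 mL/cmH2O


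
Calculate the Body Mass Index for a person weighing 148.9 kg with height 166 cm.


BMI = weight / height^2
height = 166 cm = 1.66 m
BMI = 148.9 / 1.66^2
BMI = 54.04 kg/m^2


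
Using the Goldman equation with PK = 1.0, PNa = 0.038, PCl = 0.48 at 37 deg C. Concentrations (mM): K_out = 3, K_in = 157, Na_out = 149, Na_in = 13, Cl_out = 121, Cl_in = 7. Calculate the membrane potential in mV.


Vm = (RT/F)*ln((PK*Ko + PNa*Nao + PCl*Cli)/(PK*Ki + PNa*Nai + PCl*Clo))
Numer = 12.022, Denom = 215.574
Vm = -77.14 mV


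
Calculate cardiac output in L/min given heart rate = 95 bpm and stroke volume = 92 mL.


CO = HR * SV
CO = 95 * 92 / 1000
CO = 8.74 L/min


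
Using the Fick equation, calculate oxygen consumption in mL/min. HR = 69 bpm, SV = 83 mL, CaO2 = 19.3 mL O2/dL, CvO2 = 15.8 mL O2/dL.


CO = HR*SV = 69*83/1000 = 5.727 L/min
a-v O2 diff = 19.3 - 15.8 = 3.5 mL/dL
VO2 = CO * (CaO2-CvO2) * 10 dL/L
VO2 = 5.727 * 3.5 * 10
VO2 = 200.4 mL/min


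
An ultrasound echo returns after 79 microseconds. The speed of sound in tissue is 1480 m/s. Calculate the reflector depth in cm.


depth = c * t / 2
t = 79 us = 7.9000e-05 s
depth = 1480 * 7.9000e-05 / 2
depth = 0.05846 m = 5.846 cm


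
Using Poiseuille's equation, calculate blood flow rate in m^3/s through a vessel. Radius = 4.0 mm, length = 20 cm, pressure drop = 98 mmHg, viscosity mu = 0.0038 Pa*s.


Q = pi*r^4*dP / (8*mu*L)
r = 0.004 m, L = 0.2 m
dP = 98 mmHg = 13065.556 Pa
Q = 0.001728 m^3/s


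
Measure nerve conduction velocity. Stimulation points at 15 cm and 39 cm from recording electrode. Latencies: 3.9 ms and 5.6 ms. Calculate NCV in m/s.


Distance = (39 - 15) / 100 = 0.24 m
dt = (5.6 - 3.9) / 1000 = 0.0017 s
NCV = dist / dt = 141.2 m/s


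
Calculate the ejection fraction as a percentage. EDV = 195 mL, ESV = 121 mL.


SV = EDV - ESV = 195 - 121 = 74 mL
EF = SV/EDV * 100 = 74/195 * 100
EF = 37.95%


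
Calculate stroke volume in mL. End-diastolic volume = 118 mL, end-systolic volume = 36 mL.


SV = EDV - ESV
SV = 118 - 36
SV = 82 mL


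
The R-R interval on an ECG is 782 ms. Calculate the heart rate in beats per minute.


HR = 60 / RR_interval(s)
RR = 782 ms = 0.782 s
HR = 60 / 0.782 = 76.73 bpm


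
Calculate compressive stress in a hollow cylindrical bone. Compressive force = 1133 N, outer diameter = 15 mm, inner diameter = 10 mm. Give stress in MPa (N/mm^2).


A = pi*(r_o^2 - r_i^2)
r_o = 7.5 mm, r_i = 5 mm
A = 98.1748 mm^2
sigma = F/A = 1133 / 98.1748
sigma = 11.54 MPa


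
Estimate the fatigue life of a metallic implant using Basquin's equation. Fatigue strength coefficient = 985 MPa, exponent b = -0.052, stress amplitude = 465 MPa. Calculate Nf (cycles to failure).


sigma_a = sigma_f' * (2Nf)^b
2Nf = (sigma_a/sigma_f')^(1/b)
2Nf = (465/985)^(1/-0.052)
2Nf = 1857416
Nf = 928708


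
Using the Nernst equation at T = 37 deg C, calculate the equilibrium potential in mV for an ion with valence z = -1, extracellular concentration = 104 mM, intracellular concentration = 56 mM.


E = (RT/(zF)) * ln(C_out/C_in)
T = 37 + 273.15 = 310.15 K
E = (8.314 * 310.15 / (-1 * 96485)) * ln(104/56)
E = -16.54 mV


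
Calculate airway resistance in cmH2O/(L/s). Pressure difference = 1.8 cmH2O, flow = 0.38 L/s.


R = dP / flow
R = 1.8 / 0.38
R = 4.737 cmH2O/(L/s)


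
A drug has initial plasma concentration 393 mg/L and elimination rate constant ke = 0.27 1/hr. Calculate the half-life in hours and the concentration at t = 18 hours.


t_half = ln(2) / ke = 0.693147 / 0.27 = 2.567 hr
C(t) = C0 * exp(-ke*t) = 393 * exp(-0.27*18)
C(18) = 3.046 mg/L


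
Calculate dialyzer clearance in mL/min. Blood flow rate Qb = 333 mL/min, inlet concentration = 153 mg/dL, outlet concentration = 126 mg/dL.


K = Qb * (Cb_in - Cb_out) / Cb_in
K = 333 * (153 - 126) / 153
K = 58.76 mL/min


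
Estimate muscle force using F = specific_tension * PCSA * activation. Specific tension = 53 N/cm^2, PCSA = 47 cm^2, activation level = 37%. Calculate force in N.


F = sigma * PCSA * activation
F = 53 * 47 * 0.37
F = 921.7 N


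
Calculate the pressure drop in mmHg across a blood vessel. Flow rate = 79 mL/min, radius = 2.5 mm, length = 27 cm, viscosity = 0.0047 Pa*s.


dP = 8*mu*L*Q / (pi*r^4)
Q = 79 mL/min = 1.31667e-06 m^3/s
dP = 108.923 Pa = 108.923 / 133.322 mmHg = 0.817 mmHg


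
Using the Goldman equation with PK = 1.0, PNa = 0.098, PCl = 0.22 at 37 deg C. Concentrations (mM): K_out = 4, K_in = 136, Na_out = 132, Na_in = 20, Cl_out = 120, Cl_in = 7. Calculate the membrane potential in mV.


Vm = (RT/F)*ln((PK*Ko + PNa*Nao + PCl*Cli)/(PK*Ki + PNa*Nai + PCl*Clo))
Numer = 18.476, Denom = 164.36
Vm = -58.41 mV


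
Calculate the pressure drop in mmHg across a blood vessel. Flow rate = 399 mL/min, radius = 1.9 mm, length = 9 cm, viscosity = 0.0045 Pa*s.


dP = 8*mu*L*Q / (pi*r^4)
Q = 399 mL/min = 6.65e-06 m^3/s
dP = 526.262 Pa = 526.262 / 133.322 mmHg = 3.947 mmHg


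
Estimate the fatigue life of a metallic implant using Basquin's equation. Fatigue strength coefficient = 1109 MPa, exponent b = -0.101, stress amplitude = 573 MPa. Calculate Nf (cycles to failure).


sigma_a = sigma_f' * (2Nf)^b
2Nf = (sigma_a/sigma_f')^(1/b)
2Nf = (573/1109)^(1/-0.101)
2Nf = 690.83684
Nf = 345.4


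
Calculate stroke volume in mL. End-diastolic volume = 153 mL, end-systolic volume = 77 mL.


SV = EDV - ESV
SV = 153 - 77
SV = 76 mL


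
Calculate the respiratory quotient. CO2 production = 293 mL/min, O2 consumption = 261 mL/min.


RQ = VCO2 / VO2
RQ = 293 / 261
RQ = 1.123


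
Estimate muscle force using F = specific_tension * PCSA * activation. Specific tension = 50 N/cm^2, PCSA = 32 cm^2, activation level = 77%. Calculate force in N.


F = sigma * PCSA * activation
F = 50 * 32 * 0.77
F = 1232 N


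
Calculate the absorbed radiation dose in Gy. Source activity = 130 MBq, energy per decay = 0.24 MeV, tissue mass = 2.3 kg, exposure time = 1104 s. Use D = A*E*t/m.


A = 130 MBq = 1.3000e+08 Bq
E = 0.24 MeV = 3.8448e-14 J
D = A*E*t/m = 1.3000e+08*3.8448e-14*1104/2.3
D = 0.002399 Gy


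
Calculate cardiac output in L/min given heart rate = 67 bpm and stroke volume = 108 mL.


CO = HR * SV
CO = 67 * 108 / 1000
CO = 7.236 L/min


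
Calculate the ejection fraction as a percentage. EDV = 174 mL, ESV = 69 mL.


SV = EDV - ESV = 174 - 69 = 105 mL
EF = SV/EDV * 100 = 105/174 * 100
EF = 60.34%


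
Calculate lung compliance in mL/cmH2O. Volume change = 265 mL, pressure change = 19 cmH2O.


C = dV / dP
C = 265 / 19
C = 13.95 mL/cmH2O


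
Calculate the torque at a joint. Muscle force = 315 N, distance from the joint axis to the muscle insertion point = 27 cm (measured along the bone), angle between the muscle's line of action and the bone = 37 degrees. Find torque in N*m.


Torque = F * d * sin(theta)   (moment arm = d*sin(theta))
d = 27 cm = 0.27 m
Torque = 315 * 0.27 * sin(37)
Torque = 51.18 N*m


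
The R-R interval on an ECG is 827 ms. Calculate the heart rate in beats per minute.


HR = 60 / RR_interval(s)
RR = 827 ms = 0.827 s
HR = 60 / 0.827 = 72.55 bpm


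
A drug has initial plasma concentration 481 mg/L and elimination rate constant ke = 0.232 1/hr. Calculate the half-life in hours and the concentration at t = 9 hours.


t_half = ln(2) / ke = 0.693147 / 0.232 = 2.988 hr
C(t) = C0 * exp(-ke*t) = 481 * exp(-0.232*9)
C(9) = 59.61 mg/L


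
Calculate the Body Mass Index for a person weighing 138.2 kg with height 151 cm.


BMI = weight / height^2
height = 151 cm = 1.51 m
BMI = 138.2 / 1.51^2
BMI = 60.61 kg/m^2


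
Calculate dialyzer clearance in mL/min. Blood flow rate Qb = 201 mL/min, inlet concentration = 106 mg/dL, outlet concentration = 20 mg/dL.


K = Qb * (Cb_in - Cb_out) / Cb_in
K = 201 * (106 - 20) / 106
K = 163.1 mL/min


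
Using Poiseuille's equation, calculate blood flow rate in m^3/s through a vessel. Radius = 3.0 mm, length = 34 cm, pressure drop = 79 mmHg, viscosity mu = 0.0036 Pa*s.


Q = pi*r^4*dP / (8*mu*L)
r = 0.003 m, L = 0.34 m
dP = 79 mmHg = 10532.438 Pa
Q = 2.7371e-04 m^3/s


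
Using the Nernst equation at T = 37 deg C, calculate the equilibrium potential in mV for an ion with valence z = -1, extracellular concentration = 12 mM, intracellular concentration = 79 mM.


E = (RT/(zF)) * ln(C_out/C_in)
T = 37 + 273.15 = 310.15 K
E = (8.314 * 310.15 / (-1 * 96485)) * ln(12/79)
E = 50.36 mV


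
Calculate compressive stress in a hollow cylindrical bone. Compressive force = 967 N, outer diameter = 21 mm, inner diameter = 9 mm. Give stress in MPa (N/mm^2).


A = pi*(r_o^2 - r_i^2)
r_o = 10.5 mm, r_i = 4.5 mm
A = 282.743 mm^2
sigma = F/A = 967 / 282.743
sigma = 3.42 MPa


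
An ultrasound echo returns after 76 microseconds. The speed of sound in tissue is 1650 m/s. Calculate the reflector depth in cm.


depth = c * t / 2
t = 76 us = 7.6000e-05 s
depth = 1650 * 7.6000e-05 / 2
depth = 0.0627 m = 6.27 cm


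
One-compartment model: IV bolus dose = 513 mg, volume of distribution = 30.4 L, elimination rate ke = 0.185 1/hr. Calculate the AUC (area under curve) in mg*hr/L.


C0 = Dose/Vd = 513/30.4 = 16.875 mg/L
AUC = C0/ke = 16.875/0.185
AUC = 91.22 mg*hr/L


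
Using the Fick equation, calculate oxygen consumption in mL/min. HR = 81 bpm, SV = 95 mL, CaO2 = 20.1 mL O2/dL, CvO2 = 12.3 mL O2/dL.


CO = HR*SV = 81*95/1000 = 7.695 L/min
a-v O2 diff = 20.1 - 12.3 = 7.8 mL/dL
VO2 = CO * (CaO2-CvO2) * 10 dL/L
VO2 = 7.695 * 7.8 * 10
VO2 = 600.2 mL/min


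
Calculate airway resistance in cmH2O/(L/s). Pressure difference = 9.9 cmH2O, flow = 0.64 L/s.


R = dP / flow
R = 9.9 / 0.64
R = 15.47 cmH2O/(L/s)


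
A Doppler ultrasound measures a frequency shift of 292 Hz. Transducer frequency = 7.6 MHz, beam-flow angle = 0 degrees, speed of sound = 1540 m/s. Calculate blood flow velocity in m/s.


v = fd * c / (2 * f0 * cos(theta))
v = 292 * 1540 / (2 * 7.6000e+06 * cos(0))
v = 0.02958 m/s


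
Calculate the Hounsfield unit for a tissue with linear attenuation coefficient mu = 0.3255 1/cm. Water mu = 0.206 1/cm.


HU = ((mu_tissue - mu_water) / mu_water) * 1000
HU = ((0.3255 - 0.206) / 0.206) * 1000
HU = 580.1


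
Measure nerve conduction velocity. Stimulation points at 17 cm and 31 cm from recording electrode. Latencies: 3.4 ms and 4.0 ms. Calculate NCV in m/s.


Distance = (31 - 17) / 100 = 0.14 m
dt = (4.0 - 3.4) / 1000 = 6.0000e-04 s
NCV = dist / dt = 233.3 m/s


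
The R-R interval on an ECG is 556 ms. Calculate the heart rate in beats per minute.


HR = 60 / RR_interval(s)
RR = 556 ms = 0.556 s
HR = 60 / 0.556 = 107.9 bpm


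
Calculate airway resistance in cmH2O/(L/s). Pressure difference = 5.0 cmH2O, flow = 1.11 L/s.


R = dP / flow
R = 5.0 / 1.11
R = 4.505 cmH2O/(L/s)


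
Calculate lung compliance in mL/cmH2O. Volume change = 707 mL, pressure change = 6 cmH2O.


C = dV / dP
C = 707 / 6
C = 117.8 mL/cmH2O


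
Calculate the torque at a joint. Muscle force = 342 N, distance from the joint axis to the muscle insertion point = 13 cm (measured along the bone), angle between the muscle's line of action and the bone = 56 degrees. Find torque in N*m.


Torque = F * d * sin(theta)   (moment arm = d*sin(theta))
d = 13 cm = 0.13 m
Torque = 342 * 0.13 * sin(56)
Torque = 36.86 N*m


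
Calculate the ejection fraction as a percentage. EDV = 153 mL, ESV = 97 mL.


SV = EDV - ESV = 153 - 97 = 56 mL
EF = SV/EDV * 100 = 56/153 * 100
EF = 36.6%


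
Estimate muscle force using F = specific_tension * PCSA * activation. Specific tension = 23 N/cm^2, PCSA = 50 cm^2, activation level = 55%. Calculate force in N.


F = sigma * PCSA * activation
F = 23 * 50 * 0.55
F = 632.5 N


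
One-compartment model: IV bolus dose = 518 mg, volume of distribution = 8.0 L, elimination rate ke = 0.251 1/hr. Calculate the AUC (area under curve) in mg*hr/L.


C0 = Dose/Vd = 518/8.0 = 64.75 mg/L
AUC = C0/ke = 64.75/0.251
AUC = 258 mg*hr/L


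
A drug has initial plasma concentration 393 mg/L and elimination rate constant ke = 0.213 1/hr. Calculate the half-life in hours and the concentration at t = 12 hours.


t_half = ln(2) / ke = 0.693147 / 0.213 = 3.254 hr
C(t) = C0 * exp(-ke*t) = 393 * exp(-0.213*12)
C(12) = 30.5 mg/L


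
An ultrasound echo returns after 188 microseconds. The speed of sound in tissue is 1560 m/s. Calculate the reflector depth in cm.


depth = c * t / 2
t = 188 us = 1.8800e-04 s
depth = 1560 * 1.8800e-04 / 2
depth = 0.14664 m = 14.664 cm


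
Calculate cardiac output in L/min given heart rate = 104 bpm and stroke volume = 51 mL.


CO = HR * SV
CO = 104 * 51 / 1000
CO = 5.304 L/min


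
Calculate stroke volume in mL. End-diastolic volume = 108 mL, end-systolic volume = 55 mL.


SV = EDV - ESV
SV = 108 - 55
SV = 53 mL


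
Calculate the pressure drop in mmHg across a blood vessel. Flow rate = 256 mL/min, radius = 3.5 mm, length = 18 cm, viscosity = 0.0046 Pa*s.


dP = 8*mu*L*Q / (pi*r^4)
Q = 256 mL/min = 4.26667e-06 m^3/s
dP = 59.9497 Pa = 59.9497 / 133.322 mmHg = 0.4497 mmHg


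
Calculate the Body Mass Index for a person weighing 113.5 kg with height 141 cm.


BMI = weight / height^2
height = 141 cm = 1.41 m
BMI = 113.5 / 1.41^2
BMI = 57.09 kg/m^2


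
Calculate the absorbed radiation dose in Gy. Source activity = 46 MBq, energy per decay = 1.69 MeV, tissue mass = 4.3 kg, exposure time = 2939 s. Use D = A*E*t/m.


A = 46 MBq = 4.6000e+07 Bq
E = 1.69 MeV = 2.70738e-13 J
D = A*E*t/m = 4.6000e+07*2.70738e-13*2939/4.3
D = 0.008512 Gy


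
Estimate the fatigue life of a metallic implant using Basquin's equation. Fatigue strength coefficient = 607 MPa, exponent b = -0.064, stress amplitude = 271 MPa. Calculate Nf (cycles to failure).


sigma_a = sigma_f' * (2Nf)^b
2Nf = (sigma_a/sigma_f')^(1/b)
2Nf = (271/607)^(1/-0.064)
2Nf = 296604.77
Nf = 1.483e+05


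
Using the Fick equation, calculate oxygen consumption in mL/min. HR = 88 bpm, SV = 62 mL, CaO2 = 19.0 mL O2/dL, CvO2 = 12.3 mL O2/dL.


CO = HR*SV = 88*62/1000 = 5.456 L/min
a-v O2 diff = 19.0 - 12.3 = 6.7 mL/dL
VO2 = CO * (CaO2-CvO2) * 10 dL/L
VO2 = 5.456 * 6.7 * 10
VO2 = 365.6 mL/min


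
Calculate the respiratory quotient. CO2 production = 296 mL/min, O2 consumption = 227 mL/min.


RQ = VCO2 / VO2
RQ = 296 / 227
RQ = 1.304


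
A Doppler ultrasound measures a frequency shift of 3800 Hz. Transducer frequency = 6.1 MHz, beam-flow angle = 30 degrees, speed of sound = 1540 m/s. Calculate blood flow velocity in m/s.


v = fd * c / (2 * f0 * cos(theta))
v = 3800 * 1540 / (2 * 6.1000e+06 * cos(30))
v = 0.5539 m/s


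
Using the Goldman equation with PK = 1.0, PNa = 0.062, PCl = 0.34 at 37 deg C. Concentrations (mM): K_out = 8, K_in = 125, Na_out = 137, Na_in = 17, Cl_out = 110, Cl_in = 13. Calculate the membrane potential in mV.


Vm = (RT/F)*ln((PK*Ko + PNa*Nao + PCl*Cli)/(PK*Ki + PNa*Nai + PCl*Clo))
Numer = 20.914, Denom = 163.454
Vm = -54.95 mV


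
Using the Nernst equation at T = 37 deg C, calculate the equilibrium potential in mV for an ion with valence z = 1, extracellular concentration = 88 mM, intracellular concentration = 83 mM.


E = (RT/(zF)) * ln(C_out/C_in)
T = 37 + 273.15 = 310.15 K
E = (8.314 * 310.15 / (1 * 96485)) * ln(88/83)
E = 1.563 mV


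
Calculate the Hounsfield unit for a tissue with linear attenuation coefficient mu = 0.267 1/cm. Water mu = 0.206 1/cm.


HU = ((mu_tissue - mu_water) / mu_water) * 1000
HU = ((0.267 - 0.206) / 0.206) * 1000
HU = 296.1


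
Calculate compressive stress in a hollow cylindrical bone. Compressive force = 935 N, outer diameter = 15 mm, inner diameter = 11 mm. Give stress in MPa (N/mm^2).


A = pi*(r_o^2 - r_i^2)
r_o = 7.5 mm, r_i = 5.5 mm
A = 81.6814 mm^2
sigma = F/A = 935 / 81.6814
sigma = 11.45 MPa


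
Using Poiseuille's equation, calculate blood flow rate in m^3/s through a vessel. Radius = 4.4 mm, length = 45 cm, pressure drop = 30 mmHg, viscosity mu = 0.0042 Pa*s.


Q = pi*r^4*dP / (8*mu*L)
r = 0.0044 m, L = 0.45 m
dP = 30 mmHg = 3999.66 Pa
Q = 3.1148e-04 m^3/s


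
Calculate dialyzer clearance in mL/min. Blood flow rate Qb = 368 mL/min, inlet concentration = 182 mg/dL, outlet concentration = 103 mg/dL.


K = Qb * (Cb_in - Cb_out) / Cb_in
K = 368 * (182 - 103) / 182
K = 159.7 mL/min


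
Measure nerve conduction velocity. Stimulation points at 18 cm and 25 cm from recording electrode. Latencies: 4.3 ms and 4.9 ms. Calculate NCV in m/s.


Distance = (25 - 18) / 100 = 0.07 m
dt = (4.9 - 4.3) / 1000 = 6.0000e-04 s
NCV = dist / dt = 116.7 m/s


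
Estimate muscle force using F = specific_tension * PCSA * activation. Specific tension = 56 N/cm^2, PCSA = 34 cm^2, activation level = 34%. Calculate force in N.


F = sigma * PCSA * activation
F = 56 * 34 * 0.34
F = 647.4 N


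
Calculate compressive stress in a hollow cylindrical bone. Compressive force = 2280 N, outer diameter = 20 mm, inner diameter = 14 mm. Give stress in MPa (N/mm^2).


A = pi*(r_o^2 - r_i^2)
r_o = 10 mm, r_i = 7 mm
A = 160.221 mm^2
sigma = F/A = 2280 / 160.221
sigma = 14.23 MPa


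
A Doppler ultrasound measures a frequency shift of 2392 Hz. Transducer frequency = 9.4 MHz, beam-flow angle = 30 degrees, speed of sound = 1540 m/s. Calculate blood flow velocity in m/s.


v = fd * c / (2 * f0 * cos(theta))
v = 2392 * 1540 / (2 * 9.4000e+06 * cos(30))
v = 0.2263 m/s
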